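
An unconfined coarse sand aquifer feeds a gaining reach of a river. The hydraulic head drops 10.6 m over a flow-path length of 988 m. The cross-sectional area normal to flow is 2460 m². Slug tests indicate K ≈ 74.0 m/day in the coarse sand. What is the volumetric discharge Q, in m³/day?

1950

Hydraulic gradient i = Δh / L = 10.6 / 988 = 0.01073.
Darcy's law: Q = K · A · i = 74.00 × 2460 × 0.01073 = 1953 m³/day.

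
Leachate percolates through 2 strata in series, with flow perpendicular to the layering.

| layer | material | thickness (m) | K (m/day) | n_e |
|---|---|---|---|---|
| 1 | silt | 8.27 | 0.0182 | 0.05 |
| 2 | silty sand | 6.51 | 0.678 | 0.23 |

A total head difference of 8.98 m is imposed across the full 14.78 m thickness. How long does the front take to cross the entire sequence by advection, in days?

With flow normal to the layers, continuity requires the same specific discharge q through every layer.
Σ(b_i/K_i) = 8.27/0.0182 + 6.51/0.678 = 464.0 d.
q = Δh / Σ(b_i/K_i) = 8.98 / 464.0 = 0.01935 m/day.
In each layer the seepage velocity is v_i = q/n_i, so the layer transit time is t_i = b_i·n_i / q:
  layer 1 (silt): t_1 = 8.27 × 0.05 / 0.01935 = 21.37 d
  layer 2 (silty sand): t_2 = 6.51 × 0.23 / 0.01935 = 77.37 d
Total t = Σ t_i = 98.73 days.

98.7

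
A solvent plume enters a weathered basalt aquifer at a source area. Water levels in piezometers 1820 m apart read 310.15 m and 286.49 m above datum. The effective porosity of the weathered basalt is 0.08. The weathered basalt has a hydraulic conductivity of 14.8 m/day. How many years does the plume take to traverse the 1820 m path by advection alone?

2.07

Hydraulic gradient i = (310.15 − 286.49) / 1820 = 23.66 / 1820 = 0.01300.
Darcy flux q = K · i = 14.80 × 0.01300 = 0.1924 m/day.
Seepage velocity v = q / n_e = 0.1924 / 0.08 = 2.405 m/day.
Travel time t = L / v = 1820 / 2.405 = 756.8 days = 2.072 years.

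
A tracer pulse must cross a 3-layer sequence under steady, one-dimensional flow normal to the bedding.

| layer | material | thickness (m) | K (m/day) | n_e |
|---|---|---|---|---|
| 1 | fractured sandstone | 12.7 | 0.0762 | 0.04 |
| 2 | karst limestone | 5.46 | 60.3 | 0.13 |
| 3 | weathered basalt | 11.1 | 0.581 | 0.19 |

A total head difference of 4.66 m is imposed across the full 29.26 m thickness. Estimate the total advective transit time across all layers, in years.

0.363

With flow normal to the layers, continuity requires the same specific discharge q through every layer.
Σ(b_i/K_i) = 12.7/0.0762 + 5.46/60.3 + 11.1/0.581 = 185.9 d.
q = Δh / Σ(b_i/K_i) = 4.66 / 185.9 = 0.02507 m/day.
In each layer the seepage velocity is v_i = q/n_i, so the layer transit time is t_i = b_i·n_i / q:
  layer 1 (fractured sandstone): t_1 = 12.7 × 0.04 / 0.02507 = 20.26 d
  layer 2 (karst limestone): t_2 = 5.46 × 0.13 / 0.02507 = 28.31 d
  layer 3 (weathered basalt): t_3 = 11.1 × 0.19 / 0.02507 = 84.12 d
Total t = Σ t_i = 132.7 days = 0.3633 years.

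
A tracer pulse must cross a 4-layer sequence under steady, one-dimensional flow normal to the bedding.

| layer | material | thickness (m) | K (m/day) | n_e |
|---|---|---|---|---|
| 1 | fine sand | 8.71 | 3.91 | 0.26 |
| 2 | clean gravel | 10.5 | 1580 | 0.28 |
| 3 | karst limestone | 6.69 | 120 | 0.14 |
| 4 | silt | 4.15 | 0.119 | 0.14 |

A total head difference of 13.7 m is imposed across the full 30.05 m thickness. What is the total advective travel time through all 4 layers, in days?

18.2

With flow normal to the layers, continuity requires the same specific discharge q through every layer.
Σ(b_i/K_i) = 8.71/3.91 + 10.5/1580 + 6.69/120 + 4.15/0.119 = 37.16 d.
q = Δh / Σ(b_i/K_i) = 13.7 / 37.16 = 0.3686 m/day.
In each layer the seepage velocity is v_i = q/n_i, so the layer transit time is t_i = b_i·n_i / q:
  layer 1 (fine sand): t_1 = 8.71 × 0.26 / 0.3686 = 6.143 d
  layer 2 (clean gravel): t_2 = 10.5 × 0.28 / 0.3686 = 7.975 d
  layer 3 (karst limestone): t_3 = 6.69 × 0.14 / 0.3686 = 2.541 d
  layer 4 (silt): t_4 = 4.15 × 0.14 / 0.3686 = 1.576 d
Total t = Σ t_i = 18.24 days.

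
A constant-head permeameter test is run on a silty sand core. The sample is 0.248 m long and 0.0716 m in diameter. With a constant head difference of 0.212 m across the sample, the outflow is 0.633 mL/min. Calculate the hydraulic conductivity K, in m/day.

Cross-sectional area A = π·(d/2)² = π × (0.0716/2)² = 0.004026 m².
Convert discharge: 0.633 mL/min = 1.055e-08 m³/s.
Darcy's law rearranged: K = Q·L / (A·Δh) = 1.055e-08 × 0.248 / (0.004026 × 0.212) = 3.065e-06 m/s = 0.2648 m/day.

0.265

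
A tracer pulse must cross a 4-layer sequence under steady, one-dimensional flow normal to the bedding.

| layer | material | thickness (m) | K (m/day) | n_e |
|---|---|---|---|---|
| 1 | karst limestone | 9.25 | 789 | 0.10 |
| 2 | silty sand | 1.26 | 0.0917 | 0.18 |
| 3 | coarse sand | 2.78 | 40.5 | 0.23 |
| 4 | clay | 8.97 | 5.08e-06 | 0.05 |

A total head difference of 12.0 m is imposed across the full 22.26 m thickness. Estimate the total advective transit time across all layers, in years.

With flow normal to the layers, continuity requires the same specific discharge q through every layer.
Σ(b_i/K_i) = 9.25/789 + 1.26/0.0917 + 2.78/40.5 + 8.97/5.08e-06 = 1.766e+06 d.
q = Δh / Σ(b_i/K_i) = 12.0 / 1.766e+06 = 6.796e-06 m/day.
In each layer the seepage velocity is v_i = q/n_i, so the layer transit time is t_i = b_i·n_i / q:
  layer 1 (karst limestone): t_1 = 9.25 × 0.10 / 6.796e-06 = 1.361e+05 d
  layer 2 (silty sand): t_2 = 1.26 × 0.18 / 6.796e-06 = 33373 d
  layer 3 (coarse sand): t_3 = 2.78 × 0.23 / 6.796e-06 = 94086 d
  layer 4 (clay): t_4 = 8.97 × 0.05 / 6.796e-06 = 65995 d
Total t = Σ t_i = 3.296e+05 days = 902.3 years.

902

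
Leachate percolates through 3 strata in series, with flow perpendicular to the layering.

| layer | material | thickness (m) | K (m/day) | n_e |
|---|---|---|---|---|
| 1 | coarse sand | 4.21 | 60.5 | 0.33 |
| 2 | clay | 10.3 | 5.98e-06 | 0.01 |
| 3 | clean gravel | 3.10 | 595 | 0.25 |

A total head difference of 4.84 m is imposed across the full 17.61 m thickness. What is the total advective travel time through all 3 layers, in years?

With flow normal to the layers, continuity requires the same specific discharge q through every layer.
Σ(b_i/K_i) = 4.21/60.5 + 10.3/5.98e-06 + 3.10/595 = 1.722e+06 d.
q = Δh / Σ(b_i/K_i) = 4.84 / 1.722e+06 = 2.810e-06 m/day.
In each layer the seepage velocity is v_i = q/n_i, so the layer transit time is t_i = b_i·n_i / q:
  layer 1 (coarse sand): t_1 = 4.21 × 0.33 / 2.810e-06 = 4.944e+05 d
  layer 2 (clay): t_2 = 10.3 × 0.01 / 2.810e-06 = 36655 d
  layer 3 (clean gravel): t_3 = 3.10 × 0.25 / 2.810e-06 = 2.758e+05 d
Total t = Σ t_i = 8.069e+05 days = 2209 years.

2210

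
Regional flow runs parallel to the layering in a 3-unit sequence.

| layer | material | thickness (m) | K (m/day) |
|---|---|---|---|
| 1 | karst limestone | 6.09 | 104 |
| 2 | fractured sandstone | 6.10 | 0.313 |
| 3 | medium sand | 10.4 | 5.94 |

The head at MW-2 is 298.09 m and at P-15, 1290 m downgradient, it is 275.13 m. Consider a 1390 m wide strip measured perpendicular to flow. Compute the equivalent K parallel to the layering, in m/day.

Flow is parallel to layering, so each bed carries its own Darcy discharge and the transmissivities add.
Σ(K_i·b_i) = 104×6.09 + 0.313×6.10 + 5.94×10.4 = 697.0 m²/day.
Total thickness b = 22.59 m, so K_eq = Σ(K_i·b_i)/b = 30.86 m/day.

30.9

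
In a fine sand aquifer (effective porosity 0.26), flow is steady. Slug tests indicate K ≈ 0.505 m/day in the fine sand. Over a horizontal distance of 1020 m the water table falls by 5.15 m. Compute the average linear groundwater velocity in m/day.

0.00981

Hydraulic gradient i = Δh / L = 5.15 / 1020 = 0.005049.
Darcy flux q = K · i = 0.5050 × 0.005049 = 0.002550 m/day.
Seepage velocity v = q / n_e = 0.002550 / 0.26 = 0.009807 m/day.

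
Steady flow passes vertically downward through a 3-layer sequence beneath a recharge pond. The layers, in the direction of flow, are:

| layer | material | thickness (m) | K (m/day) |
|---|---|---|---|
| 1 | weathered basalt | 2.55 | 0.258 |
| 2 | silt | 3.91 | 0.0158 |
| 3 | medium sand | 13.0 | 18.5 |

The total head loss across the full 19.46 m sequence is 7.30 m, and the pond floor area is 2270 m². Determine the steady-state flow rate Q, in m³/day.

Flow is perpendicular to layering, so the layers act in series and the equivalent K is the thickness-weighted harmonic mean.
Total thickness L = 2.55 + 3.91 + 13.0 = 19.46 m.
Σ(b_i/K_i) = 2.55/0.258 + 3.91/0.0158 + 13.0/18.5 = 258.1 d.
K_eq = L / Σ(b_i/K_i) = 19.46 / 258.1 = 0.07541 m/day.
Q = K_eq · A · (Δh/L) = 0.07541 × 2270 × (7.30/19.46) = 64.22 m³/day.

64.2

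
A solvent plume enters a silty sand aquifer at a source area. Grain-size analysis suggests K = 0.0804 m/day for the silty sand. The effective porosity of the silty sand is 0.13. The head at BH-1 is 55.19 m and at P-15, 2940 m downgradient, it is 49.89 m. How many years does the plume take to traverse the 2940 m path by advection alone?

7220

Hydraulic gradient i = (55.19 − 49.89) / 2940 = 5.3 / 2940 = 0.001803.
Darcy flux q = K · i = 0.08040 × 0.001803 = 0.0001449 m/day.
Seepage velocity v = q / n_e = 0.0001449 / 0.13 = 0.001115 m/day.
Travel time t = L / v = 2940 / 0.001115 = 2.637e+06 days = 7220 years.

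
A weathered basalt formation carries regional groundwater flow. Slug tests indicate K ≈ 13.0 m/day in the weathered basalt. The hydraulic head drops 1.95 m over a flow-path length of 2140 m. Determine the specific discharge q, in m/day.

0.0118

Hydraulic gradient i = Δh / L = 1.95 / 2140 = 0.0009112.
Specific discharge q = K · i = 13.00 × 0.0009112 = 0.01185 m/day.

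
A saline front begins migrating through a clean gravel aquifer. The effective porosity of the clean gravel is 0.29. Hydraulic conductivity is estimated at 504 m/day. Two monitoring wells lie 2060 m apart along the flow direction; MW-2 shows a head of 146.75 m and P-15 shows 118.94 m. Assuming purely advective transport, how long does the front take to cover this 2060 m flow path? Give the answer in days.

87.8

Hydraulic gradient i = (146.75 − 118.94) / 2060 = 27.81 / 2060 = 0.01350.
Darcy flux q = K · i = 504.0 × 0.01350 = 6.804 m/day.
Seepage velocity v = q / n_e = 6.804 / 0.29 = 23.46 m/day.
Travel time t = L / v = 2060 / 23.46 = 87.80 days.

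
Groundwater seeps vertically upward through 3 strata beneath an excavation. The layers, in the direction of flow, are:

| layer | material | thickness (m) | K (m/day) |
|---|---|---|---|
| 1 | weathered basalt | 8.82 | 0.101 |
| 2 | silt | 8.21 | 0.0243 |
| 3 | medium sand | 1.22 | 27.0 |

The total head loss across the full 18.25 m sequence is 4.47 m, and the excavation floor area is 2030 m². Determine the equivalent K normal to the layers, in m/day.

Flow is perpendicular to layering, so the layers act in series and the equivalent K is the thickness-weighted harmonic mean.
Total thickness L = 8.82 + 8.21 + 1.22 = 18.25 m.
Σ(b_i/K_i) = 8.82/0.101 + 8.21/0.0243 + 1.22/27.0 = 425.2 d.
K_eq = L / Σ(b_i/K_i) = 18.25 / 425.2 = 0.04292 m/day.

0.0429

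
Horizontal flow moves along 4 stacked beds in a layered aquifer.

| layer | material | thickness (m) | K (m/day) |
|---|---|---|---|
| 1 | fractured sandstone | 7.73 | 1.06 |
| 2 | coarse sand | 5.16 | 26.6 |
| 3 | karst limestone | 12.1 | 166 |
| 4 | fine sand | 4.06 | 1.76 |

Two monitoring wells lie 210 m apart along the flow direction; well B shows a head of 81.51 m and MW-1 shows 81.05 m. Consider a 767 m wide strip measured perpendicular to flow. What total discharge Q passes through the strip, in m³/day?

3630

Flow is parallel to layering, so each bed carries its own Darcy discharge and the transmissivities add.
Σ(K_i·b_i) = 1.06×7.73 + 26.6×5.16 + 166×12.1 + 1.76×4.06 = 2161 m²/day.
Hydraulic gradient i = (81.51 − 81.05) / 210 = 0.46 / 210 = 0.002190.
Q = Σ(K_i·b_i) · W · i = 2161 × 767 × 0.002190 = 3631 m³/day.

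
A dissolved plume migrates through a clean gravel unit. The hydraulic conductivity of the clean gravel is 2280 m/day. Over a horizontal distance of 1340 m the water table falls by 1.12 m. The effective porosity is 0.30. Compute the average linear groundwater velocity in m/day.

Hydraulic gradient i = Δh / L = 1.12 / 1340 = 0.0008358.
Darcy flux q = K · i = 2280 × 0.0008358 = 1.906 m/day.
Seepage velocity v = q / n_e = 1.906 / 0.30 = 6.352 m/day.

6.35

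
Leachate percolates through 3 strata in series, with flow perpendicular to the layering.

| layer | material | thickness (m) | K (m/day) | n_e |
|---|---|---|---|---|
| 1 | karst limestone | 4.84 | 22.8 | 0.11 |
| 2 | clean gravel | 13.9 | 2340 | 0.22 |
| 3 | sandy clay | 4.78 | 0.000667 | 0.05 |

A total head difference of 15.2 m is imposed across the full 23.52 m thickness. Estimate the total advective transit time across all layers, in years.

4.94

With flow normal to the layers, continuity requires the same specific discharge q through every layer.
Σ(b_i/K_i) = 4.84/22.8 + 13.9/2340 + 4.78/0.000667 = 7167 d.
q = Δh / Σ(b_i/K_i) = 15.2 / 7167 = 0.002121 m/day.
In each layer the seepage velocity is v_i = q/n_i, so the layer transit time is t_i = b_i·n_i / q:
  layer 1 (karst limestone): t_1 = 4.84 × 0.11 / 0.002121 = 251.0 d
  layer 2 (clean gravel): t_2 = 13.9 × 0.22 / 0.002121 = 1442 d
  layer 3 (sandy clay): t_3 = 4.78 × 0.05 / 0.002121 = 112.7 d
Total t = Σ t_i = 1806 days = 4.943 years.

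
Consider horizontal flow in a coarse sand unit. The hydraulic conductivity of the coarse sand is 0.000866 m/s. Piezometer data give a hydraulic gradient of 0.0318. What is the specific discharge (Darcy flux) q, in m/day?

2.38

Convert K: 0.000866 m/s × 86400 = 74.82 m/day.
Hydraulic gradient i = 0.0318.
Specific discharge q = K · i = 74.82 × 0.03180 = 2.379 m/day.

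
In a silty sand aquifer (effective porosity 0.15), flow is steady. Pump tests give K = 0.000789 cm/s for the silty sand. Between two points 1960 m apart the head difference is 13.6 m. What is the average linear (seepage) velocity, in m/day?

0.0315

Convert K: 0.000789 cm/s × 864 = 0.6817 m/day.
Hydraulic gradient i = Δh / L = 13.6 / 1960 = 0.006939.
Darcy flux q = K · i = 0.6817 × 0.006939 = 0.004730 m/day.
Seepage velocity v = q / n_e = 0.004730 / 0.15 = 0.03153 m/day.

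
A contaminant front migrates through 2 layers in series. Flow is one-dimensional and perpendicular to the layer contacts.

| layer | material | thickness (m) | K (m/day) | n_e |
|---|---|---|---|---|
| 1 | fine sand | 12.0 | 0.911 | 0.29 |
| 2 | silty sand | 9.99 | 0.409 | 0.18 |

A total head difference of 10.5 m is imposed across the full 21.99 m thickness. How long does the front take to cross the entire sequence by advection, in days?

18.9

With flow normal to the layers, continuity requires the same specific discharge q through every layer.
Σ(b_i/K_i) = 12.0/0.911 + 9.99/0.409 = 37.60 d.
q = Δh / Σ(b_i/K_i) = 10.5 / 37.60 = 0.2793 m/day.
In each layer the seepage velocity is v_i = q/n_i, so the layer transit time is t_i = b_i·n_i / q:
  layer 1 (fine sand): t_1 = 12.0 × 0.29 / 0.2793 = 12.46 d
  layer 2 (silty sand): t_2 = 9.99 × 0.18 / 0.2793 = 6.439 d
Total t = Σ t_i = 18.90 days.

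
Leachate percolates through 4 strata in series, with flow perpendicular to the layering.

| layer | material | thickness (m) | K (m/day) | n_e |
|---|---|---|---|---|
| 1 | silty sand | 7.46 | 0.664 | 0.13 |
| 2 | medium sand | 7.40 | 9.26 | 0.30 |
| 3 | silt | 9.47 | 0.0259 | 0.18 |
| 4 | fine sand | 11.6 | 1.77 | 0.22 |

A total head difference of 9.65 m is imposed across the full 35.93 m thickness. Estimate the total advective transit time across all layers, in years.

With flow normal to the layers, continuity requires the same specific discharge q through every layer.
Σ(b_i/K_i) = 7.46/0.664 + 7.40/9.26 + 9.47/0.0259 + 11.6/1.77 = 384.2 d.
q = Δh / Σ(b_i/K_i) = 9.65 / 384.2 = 0.02512 m/day.
In each layer the seepage velocity is v_i = q/n_i, so the layer transit time is t_i = b_i·n_i / q:
  layer 1 (silty sand): t_1 = 7.46 × 0.13 / 0.02512 = 38.61 d
  layer 2 (medium sand): t_2 = 7.40 × 0.30 / 0.02512 = 88.39 d
  layer 3 (silt): t_3 = 9.47 × 0.18 / 0.02512 = 67.87 d
  layer 4 (fine sand): t_4 = 11.6 × 0.22 / 0.02512 = 101.6 d
Total t = Σ t_i = 296.5 days = 0.8117 years.

0.812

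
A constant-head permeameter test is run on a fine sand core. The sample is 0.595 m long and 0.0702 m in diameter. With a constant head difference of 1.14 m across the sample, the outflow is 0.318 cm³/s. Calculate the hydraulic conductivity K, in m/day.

3.71

Cross-sectional area A = π·(d/2)² = π × (0.0702/2)² = 0.003870 m².
Convert discharge: 0.318 cm³/s = 3.180e-07 m³/s.
Darcy's law rearranged: K = Q·L / (A·Δh) = 3.180e-07 × 0.595 / (0.003870 × 1.14) = 4.288e-05 m/s = 3.705 m/day.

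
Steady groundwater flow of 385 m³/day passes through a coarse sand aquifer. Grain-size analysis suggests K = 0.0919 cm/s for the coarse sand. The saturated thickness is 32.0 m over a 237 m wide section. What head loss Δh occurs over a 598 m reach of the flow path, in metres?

Convert K: 0.0919 cm/s × 864 = 79.40 m/day.
Cross-sectional area A = 237 × 32.0 = 7584 m².
From Q = K·A·i, i = Q / (K·A) = 385 / (79.40 × 7584) = 0.0006393.
Head loss Δh = i · L = 0.0006393 × 598 = 0.3823 m.

0.382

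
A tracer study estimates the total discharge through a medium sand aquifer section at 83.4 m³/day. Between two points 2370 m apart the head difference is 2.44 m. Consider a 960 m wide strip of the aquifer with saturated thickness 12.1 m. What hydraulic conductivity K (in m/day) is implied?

6.97

Cross-sectional area A = 960 × 12.1 = 11616 m².
Hydraulic gradient i = Δh / L = 2.44 / 2370 = 0.001030.
From Q = K·A·i, K = Q / (A·i) = 83.4 / (11616 × 0.001030) = 6.974 m/day.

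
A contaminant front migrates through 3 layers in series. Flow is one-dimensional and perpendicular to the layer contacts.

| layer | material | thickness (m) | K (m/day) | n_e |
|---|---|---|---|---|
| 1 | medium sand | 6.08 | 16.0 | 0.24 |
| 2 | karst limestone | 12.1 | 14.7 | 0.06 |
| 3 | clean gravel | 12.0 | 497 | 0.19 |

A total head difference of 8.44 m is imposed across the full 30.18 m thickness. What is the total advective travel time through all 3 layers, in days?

0.649

With flow normal to the layers, continuity requires the same specific discharge q through every layer.
Σ(b_i/K_i) = 6.08/16.0 + 12.1/14.7 + 12.0/497 = 1.227 d.
q = Δh / Σ(b_i/K_i) = 8.44 / 1.227 = 6.877 m/day.
In each layer the seepage velocity is v_i = q/n_i, so the layer transit time is t_i = b_i·n_i / q:
  layer 1 (medium sand): t_1 = 6.08 × 0.24 / 6.877 = 0.2122 d
  layer 2 (karst limestone): t_2 = 12.1 × 0.06 / 6.877 = 0.1056 d
  layer 3 (clean gravel): t_3 = 12.0 × 0.19 / 6.877 = 0.3315 d
Total t = Σ t_i = 0.6493 days.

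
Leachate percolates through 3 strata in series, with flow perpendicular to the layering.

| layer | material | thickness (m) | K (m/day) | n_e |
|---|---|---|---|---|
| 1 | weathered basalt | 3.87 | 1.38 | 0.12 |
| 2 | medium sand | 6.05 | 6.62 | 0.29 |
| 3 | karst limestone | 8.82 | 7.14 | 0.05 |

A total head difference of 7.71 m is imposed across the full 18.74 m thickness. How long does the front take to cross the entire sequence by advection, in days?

With flow normal to the layers, continuity requires the same specific discharge q through every layer.
Σ(b_i/K_i) = 3.87/1.38 + 6.05/6.62 + 8.82/7.14 = 4.954 d.
q = Δh / Σ(b_i/K_i) = 7.71 / 4.954 = 1.556 m/day.
In each layer the seepage velocity is v_i = q/n_i, so the layer transit time is t_i = b_i·n_i / q:
  layer 1 (weathered basalt): t_1 = 3.87 × 0.12 / 1.556 = 0.2984 d
  layer 2 (medium sand): t_2 = 6.05 × 0.29 / 1.556 = 1.127 d
  layer 3 (karst limestone): t_3 = 8.82 × 0.05 / 1.556 = 0.2833 d
Total t = Σ t_i = 1.709 days.

1.71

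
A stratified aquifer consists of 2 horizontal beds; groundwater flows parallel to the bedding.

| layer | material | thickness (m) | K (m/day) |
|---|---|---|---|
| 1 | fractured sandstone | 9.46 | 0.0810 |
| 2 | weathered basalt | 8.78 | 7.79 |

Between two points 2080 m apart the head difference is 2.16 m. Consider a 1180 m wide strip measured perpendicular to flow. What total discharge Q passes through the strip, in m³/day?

84.8

Flow is parallel to layering, so each bed carries its own Darcy discharge and the transmissivities add.
Σ(K_i·b_i) = 0.0810×9.46 + 7.79×8.78 = 69.16 m²/day.
Hydraulic gradient i = Δh / L = 2.16 / 2080 = 0.001038.
Q = Σ(K_i·b_i) · W · i = 69.16 × 1180 × 0.001038 = 84.75 m³/day.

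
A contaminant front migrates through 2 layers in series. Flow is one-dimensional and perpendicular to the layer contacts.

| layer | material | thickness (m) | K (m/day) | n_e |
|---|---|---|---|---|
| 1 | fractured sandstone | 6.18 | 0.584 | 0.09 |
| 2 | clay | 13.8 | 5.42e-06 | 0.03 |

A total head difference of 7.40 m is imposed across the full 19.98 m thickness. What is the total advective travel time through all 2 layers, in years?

With flow normal to the layers, continuity requires the same specific discharge q through every layer.
Σ(b_i/K_i) = 6.18/0.584 + 13.8/5.42e-06 = 2.546e+06 d.
q = Δh / Σ(b_i/K_i) = 7.40 / 2.546e+06 = 2.906e-06 m/day.
In each layer the seepage velocity is v_i = q/n_i, so the layer transit time is t_i = b_i·n_i / q:
  layer 1 (fractured sandstone): t_1 = 6.18 × 0.09 / 2.906e-06 = 1.914e+05 d
  layer 2 (clay): t_2 = 13.8 × 0.03 / 2.906e-06 = 1.424e+05 d
Total t = Σ t_i = 3.338e+05 days = 913.9 years.

914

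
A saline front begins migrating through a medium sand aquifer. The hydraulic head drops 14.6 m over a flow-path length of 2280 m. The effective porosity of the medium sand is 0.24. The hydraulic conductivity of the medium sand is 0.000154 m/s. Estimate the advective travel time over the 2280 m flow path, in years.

17.6

Convert K: 0.000154 m/s × 86400 = 13.31 m/day.
Hydraulic gradient i = Δh / L = 14.6 / 2280 = 0.006404.
Darcy flux q = K · i = 13.31 × 0.006404 = 0.08520 m/day.
Seepage velocity v = q / n_e = 0.08520 / 0.24 = 0.3550 m/day.
Travel time t = L / v = 2280 / 0.3550 = 6422 days = 17.58 years.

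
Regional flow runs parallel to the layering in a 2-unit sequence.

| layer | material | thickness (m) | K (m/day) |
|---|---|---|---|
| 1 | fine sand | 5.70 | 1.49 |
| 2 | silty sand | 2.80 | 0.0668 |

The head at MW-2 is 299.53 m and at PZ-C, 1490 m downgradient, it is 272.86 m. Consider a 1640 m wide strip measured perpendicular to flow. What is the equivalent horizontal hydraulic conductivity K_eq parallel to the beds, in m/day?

Flow is parallel to layering, so each bed carries its own Darcy discharge and the transmissivities add.
Σ(K_i·b_i) = 1.49×5.70 + 0.0668×2.80 = 8.680 m²/day.
Total thickness b = 8.500 m, so K_eq = Σ(K_i·b_i)/b = 1.021 m/day.

1.02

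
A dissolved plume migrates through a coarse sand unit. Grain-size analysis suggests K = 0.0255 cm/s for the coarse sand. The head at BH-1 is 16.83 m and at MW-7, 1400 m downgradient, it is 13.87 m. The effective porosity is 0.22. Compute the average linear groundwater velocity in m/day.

Convert K: 0.0255 cm/s × 864 = 22.03 m/day.
Hydraulic gradient i = (16.83 − 13.87) / 1400 = 2.96 / 1400 = 0.002114.
Darcy flux q = K · i = 22.03 × 0.002114 = 0.04658 m/day.
Seepage velocity v = q / n_e = 0.04658 / 0.22 = 0.2117 m/day.

0.212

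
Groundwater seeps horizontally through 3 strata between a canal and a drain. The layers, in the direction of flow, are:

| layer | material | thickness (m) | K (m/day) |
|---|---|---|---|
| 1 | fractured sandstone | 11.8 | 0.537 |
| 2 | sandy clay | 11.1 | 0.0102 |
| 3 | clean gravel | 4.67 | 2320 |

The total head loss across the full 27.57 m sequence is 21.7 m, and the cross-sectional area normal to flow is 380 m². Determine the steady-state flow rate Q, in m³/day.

Flow is perpendicular to layering, so the layers act in series and the equivalent K is the thickness-weighted harmonic mean.
Total thickness L = 11.8 + 11.1 + 4.67 = 27.57 m.
Σ(b_i/K_i) = 11.8/0.537 + 11.1/0.0102 + 4.67/2320 = 1110 d.
K_eq = L / Σ(b_i/K_i) = 27.57 / 1110 = 0.02483 m/day.
Q = K_eq · A · (Δh/L) = 0.02483 × 380 × (21.7/27.57) = 7.427 m³/day.

7.43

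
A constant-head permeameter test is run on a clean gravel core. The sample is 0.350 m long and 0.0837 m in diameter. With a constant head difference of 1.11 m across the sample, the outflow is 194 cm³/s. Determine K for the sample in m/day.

Cross-sectional area A = π·(d/2)² = π × (0.0837/2)² = 0.005502 m².
Convert discharge: 194 cm³/s = 0.0001940 m³/s.
Darcy's law rearranged: K = Q·L / (A·Δh) = 0.0001940 × 0.350 / (0.005502 × 1.11) = 0.01112 m/s = 960.5 m/day.

961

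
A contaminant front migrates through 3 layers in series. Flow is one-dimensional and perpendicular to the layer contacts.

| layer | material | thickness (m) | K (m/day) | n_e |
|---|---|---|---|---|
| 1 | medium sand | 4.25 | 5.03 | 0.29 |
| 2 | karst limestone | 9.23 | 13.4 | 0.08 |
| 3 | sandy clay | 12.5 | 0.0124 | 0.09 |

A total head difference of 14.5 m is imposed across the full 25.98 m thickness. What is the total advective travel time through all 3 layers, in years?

With flow normal to the layers, continuity requires the same specific discharge q through every layer.
Σ(b_i/K_i) = 4.25/5.03 + 9.23/13.4 + 12.5/0.0124 = 1010 d.
q = Δh / Σ(b_i/K_i) = 14.5 / 1010 = 0.01436 m/day.
In each layer the seepage velocity is v_i = q/n_i, so the layer transit time is t_i = b_i·n_i / q:
  layer 1 (medium sand): t_1 = 4.25 × 0.29 / 0.01436 = 85.82 d
  layer 2 (karst limestone): t_2 = 9.23 × 0.08 / 0.01436 = 51.41 d
  layer 3 (sandy clay): t_3 = 12.5 × 0.09 / 0.01436 = 78.33 d
Total t = Σ t_i = 215.6 days = 0.5902 years.

0.590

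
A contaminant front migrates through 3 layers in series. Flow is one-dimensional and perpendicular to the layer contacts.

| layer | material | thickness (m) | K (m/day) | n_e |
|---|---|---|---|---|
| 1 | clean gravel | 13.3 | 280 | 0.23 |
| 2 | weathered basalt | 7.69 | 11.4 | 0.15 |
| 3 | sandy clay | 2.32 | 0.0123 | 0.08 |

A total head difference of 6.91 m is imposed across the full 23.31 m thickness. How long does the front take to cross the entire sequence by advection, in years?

0.330

With flow normal to the layers, continuity requires the same specific discharge q through every layer.
Σ(b_i/K_i) = 13.3/280 + 7.69/11.4 + 2.32/0.0123 = 189.3 d.
q = Δh / Σ(b_i/K_i) = 6.91 / 189.3 = 0.03650 m/day.
In each layer the seepage velocity is v_i = q/n_i, so the layer transit time is t_i = b_i·n_i / q:
  layer 1 (clean gravel): t_1 = 13.3 × 0.23 / 0.03650 = 83.82 d
  layer 2 (weathered basalt): t_2 = 7.69 × 0.15 / 0.03650 = 31.61 d
  layer 3 (sandy clay): t_3 = 2.32 × 0.08 / 0.03650 = 5.086 d
Total t = Σ t_i = 120.5 days = 0.3299 years.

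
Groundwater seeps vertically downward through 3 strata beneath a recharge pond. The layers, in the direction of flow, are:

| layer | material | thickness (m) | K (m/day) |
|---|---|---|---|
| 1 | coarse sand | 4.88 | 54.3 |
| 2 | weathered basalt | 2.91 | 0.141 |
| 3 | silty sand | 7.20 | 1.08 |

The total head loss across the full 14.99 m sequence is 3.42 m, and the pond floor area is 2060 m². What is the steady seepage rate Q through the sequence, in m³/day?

Flow is perpendicular to layering, so the layers act in series and the equivalent K is the thickness-weighted harmonic mean.
Total thickness L = 4.88 + 2.91 + 7.20 = 14.99 m.
Σ(b_i/K_i) = 4.88/54.3 + 2.91/0.141 + 7.20/1.08 = 27.39 d.
K_eq = L / Σ(b_i/K_i) = 14.99 / 27.39 = 0.5472 m/day.
Q = K_eq · A · (Δh/L) = 0.5472 × 2060 × (3.42/14.99) = 257.2 m³/day.

257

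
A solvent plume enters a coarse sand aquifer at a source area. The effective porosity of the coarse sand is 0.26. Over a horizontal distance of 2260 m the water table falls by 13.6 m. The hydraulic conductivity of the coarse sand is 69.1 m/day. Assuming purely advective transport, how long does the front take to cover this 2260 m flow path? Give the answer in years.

3.87

Hydraulic gradient i = Δh / L = 13.6 / 2260 = 0.006018.
Darcy flux q = K · i = 69.10 × 0.006018 = 0.4158 m/day.
Seepage velocity v = q / n_e = 0.4158 / 0.26 = 1.599 m/day.
Travel time t = L / v = 2260 / 1.599 = 1413 days = 3.869 years.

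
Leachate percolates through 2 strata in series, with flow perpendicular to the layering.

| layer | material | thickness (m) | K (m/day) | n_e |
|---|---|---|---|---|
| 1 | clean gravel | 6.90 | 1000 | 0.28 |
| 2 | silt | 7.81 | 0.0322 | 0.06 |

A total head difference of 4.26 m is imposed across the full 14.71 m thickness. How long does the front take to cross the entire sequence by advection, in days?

With flow normal to the layers, continuity requires the same specific discharge q through every layer.
Σ(b_i/K_i) = 6.90/1000 + 7.81/0.0322 = 242.6 d.
q = Δh / Σ(b_i/K_i) = 4.26 / 242.6 = 0.01756 m/day.
In each layer the seepage velocity is v_i = q/n_i, so the layer transit time is t_i = b_i·n_i / q:
  layer 1 (clean gravel): t_1 = 6.90 × 0.28 / 0.01756 = 110.0 d
  layer 2 (silt): t_2 = 7.81 × 0.06 / 0.01756 = 26.68 d
Total t = Σ t_i = 136.7 days.

137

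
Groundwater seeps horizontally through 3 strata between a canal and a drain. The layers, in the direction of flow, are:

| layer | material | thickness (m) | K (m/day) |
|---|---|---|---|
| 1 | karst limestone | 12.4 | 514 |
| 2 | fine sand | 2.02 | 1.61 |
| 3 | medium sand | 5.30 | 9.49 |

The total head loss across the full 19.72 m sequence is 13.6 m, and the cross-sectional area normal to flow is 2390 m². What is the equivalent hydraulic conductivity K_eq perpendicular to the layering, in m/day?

Flow is perpendicular to layering, so the layers act in series and the equivalent K is the thickness-weighted harmonic mean.
Total thickness L = 12.4 + 2.02 + 5.30 = 19.72 m.
Σ(b_i/K_i) = 12.4/514 + 2.02/1.61 + 5.30/9.49 = 1.837 d.
K_eq = L / Σ(b_i/K_i) = 19.72 / 1.837 = 10.73 m/day.

10.7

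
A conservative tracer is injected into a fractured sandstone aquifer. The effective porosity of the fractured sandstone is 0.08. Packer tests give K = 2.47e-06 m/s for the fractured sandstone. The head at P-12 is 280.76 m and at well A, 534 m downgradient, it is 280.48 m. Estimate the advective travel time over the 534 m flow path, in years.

1050

Convert K: 2.47e-06 m/s × 86400 = 0.2134 m/day.
Hydraulic gradient i = (280.76 − 280.48) / 534 = 0.28 / 534 = 0.0005243.
Darcy flux q = K · i = 0.2134 × 0.0005243 = 0.0001119 m/day.
Seepage velocity v = q / n_e = 0.0001119 / 0.08 = 0.001399 m/day.
Travel time t = L / v = 534 / 0.001399 = 3.818e+05 days = 1045 years.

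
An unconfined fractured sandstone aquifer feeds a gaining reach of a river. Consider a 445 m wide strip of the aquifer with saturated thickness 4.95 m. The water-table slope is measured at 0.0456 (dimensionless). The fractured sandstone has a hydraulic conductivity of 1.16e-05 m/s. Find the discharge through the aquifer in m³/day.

Convert K: 1.16e-05 m/s × 86400 = 1.002 m/day.
Cross-sectional area A = 445 × 4.95 = 2203 m².
Hydraulic gradient i = 0.0456.
Darcy's law: Q = K · A · i = 1.002 × 2203 × 0.04560 = 100.7 m³/day.

101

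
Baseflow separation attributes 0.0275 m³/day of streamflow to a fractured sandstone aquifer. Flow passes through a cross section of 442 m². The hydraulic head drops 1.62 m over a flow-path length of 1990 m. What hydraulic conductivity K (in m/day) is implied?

0.0764

Hydraulic gradient i = Δh / L = 1.62 / 1990 = 0.0008141.
From Q = K·A·i, K = Q / (A·i) = 0.0275 / (442.0 × 0.0008141) = 0.07643 m/day.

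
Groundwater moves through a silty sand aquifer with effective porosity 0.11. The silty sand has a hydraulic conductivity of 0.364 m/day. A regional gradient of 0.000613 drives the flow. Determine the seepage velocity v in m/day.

0.00203

Hydraulic gradient i = 0.000613.
Darcy flux q = K · i = 0.3640 × 0.0006130 = 0.0002231 m/day.
Seepage velocity v = q / n_e = 0.0002231 / 0.11 = 0.002028 m/day.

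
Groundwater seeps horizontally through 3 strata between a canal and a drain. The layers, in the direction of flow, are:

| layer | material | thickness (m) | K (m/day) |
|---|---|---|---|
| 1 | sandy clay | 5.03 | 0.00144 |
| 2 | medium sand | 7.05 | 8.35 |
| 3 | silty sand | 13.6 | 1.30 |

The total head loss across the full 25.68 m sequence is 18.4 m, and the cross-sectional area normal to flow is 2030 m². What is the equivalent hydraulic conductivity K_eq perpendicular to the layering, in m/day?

0.00733

Flow is perpendicular to layering, so the layers act in series and the equivalent K is the thickness-weighted harmonic mean.
Total thickness L = 5.03 + 7.05 + 13.6 = 25.68 m.
Σ(b_i/K_i) = 5.03/0.00144 + 7.05/8.35 + 13.6/1.30 = 3504 d.
K_eq = L / Σ(b_i/K_i) = 25.68 / 3504 = 0.007328 m/day.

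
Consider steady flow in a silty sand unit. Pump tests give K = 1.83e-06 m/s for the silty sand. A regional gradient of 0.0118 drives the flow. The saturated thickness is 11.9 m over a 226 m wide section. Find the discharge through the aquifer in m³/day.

Convert K: 1.83e-06 m/s × 86400 = 0.1581 m/day.
Cross-sectional area A = 226 × 11.9 = 2689 m².
Hydraulic gradient i = 0.0118.
Darcy's law: Q = K · A · i = 0.1581 × 2689 × 0.01180 = 5.018 m³/day.

5.02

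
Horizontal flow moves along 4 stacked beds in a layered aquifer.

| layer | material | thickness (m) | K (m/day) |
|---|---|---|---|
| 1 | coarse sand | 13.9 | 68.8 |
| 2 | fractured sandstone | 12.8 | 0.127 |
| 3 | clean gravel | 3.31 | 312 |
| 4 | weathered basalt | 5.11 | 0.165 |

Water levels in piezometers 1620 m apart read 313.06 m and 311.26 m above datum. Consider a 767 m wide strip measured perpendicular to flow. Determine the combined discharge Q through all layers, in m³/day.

Flow is parallel to layering, so each bed carries its own Darcy discharge and the transmissivities add.
Σ(K_i·b_i) = 68.8×13.9 + 0.127×12.8 + 312×3.31 + 0.165×5.11 = 1992 m²/day.
Hydraulic gradient i = (313.06 − 311.26) / 1620 = 1.8 / 1620 = 0.001111.
Q = Σ(K_i·b_i) · W · i = 1992 × 767 × 0.001111 = 1697 m³/day.

1700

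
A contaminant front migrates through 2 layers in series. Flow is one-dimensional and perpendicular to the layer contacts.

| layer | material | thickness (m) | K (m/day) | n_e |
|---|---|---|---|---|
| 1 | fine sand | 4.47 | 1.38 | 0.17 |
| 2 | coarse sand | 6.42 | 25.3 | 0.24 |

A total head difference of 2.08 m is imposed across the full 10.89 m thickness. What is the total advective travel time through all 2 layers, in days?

With flow normal to the layers, continuity requires the same specific discharge q through every layer.
Σ(b_i/K_i) = 4.47/1.38 + 6.42/25.3 = 3.493 d.
q = Δh / Σ(b_i/K_i) = 2.08 / 3.493 = 0.5955 m/day.
In each layer the seepage velocity is v_i = q/n_i, so the layer transit time is t_i = b_i·n_i / q:
  layer 1 (fine sand): t_1 = 4.47 × 0.17 / 0.5955 = 1.276 d
  layer 2 (coarse sand): t_2 = 6.42 × 0.24 / 0.5955 = 2.587 d
Total t = Σ t_i = 3.864 days.

3.86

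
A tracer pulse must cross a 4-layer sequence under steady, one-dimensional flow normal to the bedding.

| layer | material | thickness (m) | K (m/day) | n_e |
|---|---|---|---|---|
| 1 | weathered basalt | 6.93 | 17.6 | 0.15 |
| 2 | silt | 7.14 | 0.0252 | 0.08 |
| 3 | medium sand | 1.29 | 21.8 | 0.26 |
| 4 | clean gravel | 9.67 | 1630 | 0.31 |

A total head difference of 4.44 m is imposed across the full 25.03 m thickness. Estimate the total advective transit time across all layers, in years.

With flow normal to the layers, continuity requires the same specific discharge q through every layer.
Σ(b_i/K_i) = 6.93/17.6 + 7.14/0.0252 + 1.29/21.8 + 9.67/1630 = 283.8 d.
q = Δh / Σ(b_i/K_i) = 4.44 / 283.8 = 0.01565 m/day.
In each layer the seepage velocity is v_i = q/n_i, so the layer transit time is t_i = b_i·n_i / q:
  layer 1 (weathered basalt): t_1 = 6.93 × 0.15 / 0.01565 = 66.44 d
  layer 2 (silt): t_2 = 7.14 × 0.08 / 0.01565 = 36.51 d
  layer 3 (medium sand): t_3 = 1.29 × 0.26 / 0.01565 = 21.44 d
  layer 4 (clean gravel): t_4 = 9.67 × 0.31 / 0.01565 = 191.6 d
Total t = Σ t_i = 316.0 days = 0.8651 years.

0.865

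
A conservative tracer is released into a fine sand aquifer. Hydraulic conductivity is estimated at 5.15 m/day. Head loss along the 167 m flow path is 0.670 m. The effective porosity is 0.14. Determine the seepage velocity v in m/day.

0.148

Hydraulic gradient i = Δh / L = 0.670 / 167 = 0.004012.
Darcy flux q = K · i = 5.150 × 0.004012 = 0.02066 m/day.
Seepage velocity v = q / n_e = 0.02066 / 0.14 = 0.1476 m/day.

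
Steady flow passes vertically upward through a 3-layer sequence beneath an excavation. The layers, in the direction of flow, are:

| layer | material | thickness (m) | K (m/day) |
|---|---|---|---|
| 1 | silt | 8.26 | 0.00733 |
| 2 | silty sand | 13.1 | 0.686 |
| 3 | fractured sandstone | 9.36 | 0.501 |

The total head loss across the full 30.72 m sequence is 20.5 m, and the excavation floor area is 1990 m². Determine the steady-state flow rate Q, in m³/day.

35.0

Flow is perpendicular to layering, so the layers act in series and the equivalent K is the thickness-weighted harmonic mean.
Total thickness L = 8.26 + 13.1 + 9.36 = 30.72 m.
Σ(b_i/K_i) = 8.26/0.00733 + 13.1/0.686 + 9.36/0.501 = 1165 d.
K_eq = L / Σ(b_i/K_i) = 30.72 / 1165 = 0.02638 m/day.
Q = K_eq · A · (Δh/L) = 0.02638 × 1990 × (20.5/30.72) = 35.03 m³/day.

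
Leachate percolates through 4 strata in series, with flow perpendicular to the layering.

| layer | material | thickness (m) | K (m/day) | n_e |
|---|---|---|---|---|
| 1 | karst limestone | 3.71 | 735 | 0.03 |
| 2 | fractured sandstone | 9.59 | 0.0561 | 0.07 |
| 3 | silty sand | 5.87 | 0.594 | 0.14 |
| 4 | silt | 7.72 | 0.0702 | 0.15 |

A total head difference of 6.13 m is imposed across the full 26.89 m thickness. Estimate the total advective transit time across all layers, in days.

131

With flow normal to the layers, continuity requires the same specific discharge q through every layer.
Σ(b_i/K_i) = 3.71/735 + 9.59/0.0561 + 5.87/0.594 + 7.72/0.0702 = 290.8 d.
q = Δh / Σ(b_i/K_i) = 6.13 / 290.8 = 0.02108 m/day.
In each layer the seepage velocity is v_i = q/n_i, so the layer transit time is t_i = b_i·n_i / q:
  layer 1 (karst limestone): t_1 = 3.71 × 0.03 / 0.02108 = 5.280 d
  layer 2 (fractured sandstone): t_2 = 9.59 × 0.07 / 0.02108 = 31.85 d
  layer 3 (silty sand): t_3 = 5.87 × 0.14 / 0.02108 = 38.99 d
  layer 4 (silt): t_4 = 7.72 × 0.15 / 0.02108 = 54.93 d
Total t = Σ t_i = 131.0 days.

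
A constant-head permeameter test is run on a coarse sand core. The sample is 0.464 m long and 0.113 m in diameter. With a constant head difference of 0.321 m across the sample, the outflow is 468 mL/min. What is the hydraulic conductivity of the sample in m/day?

97.1

Cross-sectional area A = π·(d/2)² = π × (0.113/2)² = 0.01003 m².
Convert discharge: 468 mL/min = 7.800e-06 m³/s.
Darcy's law rearranged: K = Q·L / (A·Δh) = 7.800e-06 × 0.464 / (0.01003 × 0.321) = 0.001124 m/s = 97.13 m/day.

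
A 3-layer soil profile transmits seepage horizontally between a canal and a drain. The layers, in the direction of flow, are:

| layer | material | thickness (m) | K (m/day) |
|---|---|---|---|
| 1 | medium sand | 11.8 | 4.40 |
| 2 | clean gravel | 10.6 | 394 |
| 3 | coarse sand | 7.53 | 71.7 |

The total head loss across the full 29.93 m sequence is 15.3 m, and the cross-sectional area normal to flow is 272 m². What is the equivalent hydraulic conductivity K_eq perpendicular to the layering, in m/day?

10.6

Flow is perpendicular to layering, so the layers act in series and the equivalent K is the thickness-weighted harmonic mean.
Total thickness L = 11.8 + 10.6 + 7.53 = 29.93 m.
Σ(b_i/K_i) = 11.8/4.40 + 10.6/394 + 7.53/71.7 = 2.814 d.
K_eq = L / Σ(b_i/K_i) = 29.93 / 2.814 = 10.64 m/day.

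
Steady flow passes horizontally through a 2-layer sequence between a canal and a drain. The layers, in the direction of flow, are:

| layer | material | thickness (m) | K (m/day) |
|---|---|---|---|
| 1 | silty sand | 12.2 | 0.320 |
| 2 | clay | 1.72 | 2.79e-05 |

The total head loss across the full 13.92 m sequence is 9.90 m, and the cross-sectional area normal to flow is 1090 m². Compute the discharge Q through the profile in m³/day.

0.175

Flow is perpendicular to layering, so the layers act in series and the equivalent K is the thickness-weighted harmonic mean.
Total thickness L = 12.2 + 1.72 = 13.92 m.
Σ(b_i/K_i) = 12.2/0.320 + 1.72/2.79e-05 = 61687 d.
K_eq = L / Σ(b_i/K_i) = 13.92 / 61687 = 0.0002257 m/day.
Q = K_eq · A · (Δh/L) = 0.0002257 × 1090 × (9.90/13.92) = 0.1749 m³/day.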